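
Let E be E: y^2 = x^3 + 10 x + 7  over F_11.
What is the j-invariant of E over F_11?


Delta = -16(4 a^3 + 27 b^2) mod 11 = 5
-1728 * (4 a)^3 = -1728 * (4*10)^3 mod 11 = 9
j = 9 * 5^(-1) mod 11 = 4

j = 4 (mod 11)


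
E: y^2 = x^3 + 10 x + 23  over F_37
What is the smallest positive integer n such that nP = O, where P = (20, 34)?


Compute successive multiples of P until we hit O:
  1P = (20, 34)
  2P = (24, 8)
  3P = (26, 5)
  4P = (1, 16)
  5P = (17, 0)
  6P = (1, 21)
  7P = (26, 32)
  8P = (24, 29)
  ... (continuing to 10P)
  10P = O

ord(P) = 10


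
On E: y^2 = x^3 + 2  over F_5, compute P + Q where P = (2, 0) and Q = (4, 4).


P != Q, so use the chord formula.
s = (y2 - y1) / (x2 - x1) = (4) / (2) mod 5 = 2
x3 = s^2 - x1 - x2 mod 5 = 2^2 - 2 - 4 = 3
y3 = s (x1 - x3) - y1 mod 5 = 2 * (2 - 3) - 0 = 3

P + Q = (3, 3)


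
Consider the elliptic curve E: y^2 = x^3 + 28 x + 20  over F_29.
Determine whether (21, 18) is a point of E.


Check whether y^2 = x^3 + 28 x + 20 (mod 29) for (x, y) = (21, 18).
LHS: y^2 = 18^2 mod 29 = 5
RHS: x^3 + 28 x + 20 = 21^3 + 28*21 + 20 mod 29 = 9
LHS != RHS

No, not on the curve


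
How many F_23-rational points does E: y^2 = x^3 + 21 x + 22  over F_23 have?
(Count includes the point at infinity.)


For each x in F_23, count y with y^2 = x^3 + 21 x + 22 mod 23:
  x = 2: RHS = 3, y in [7, 16]  -> 2 point(s)
  x = 4: RHS = 9, y in [3, 20]  -> 2 point(s)
  x = 7: RHS = 6, y in [11, 12]  -> 2 point(s)
  x = 8: RHS = 12, y in [9, 14]  -> 2 point(s)
  x = 10: RHS = 13, y in [6, 17]  -> 2 point(s)
  x = 12: RHS = 1, y in [1, 22]  -> 2 point(s)
  x = 13: RHS = 8, y in [10, 13]  -> 2 point(s)
  x = 14: RHS = 1, y in [1, 22]  -> 2 point(s)
  x = 15: RHS = 9, y in [3, 20]  -> 2 point(s)
  x = 17: RHS = 2, y in [5, 18]  -> 2 point(s)
  x = 19: RHS = 12, y in [9, 14]  -> 2 point(s)
  x = 20: RHS = 1, y in [1, 22]  -> 2 point(s)
  x = 21: RHS = 18, y in [8, 15]  -> 2 point(s)
  x = 22: RHS = 0, y in [0]  -> 1 point(s)
Affine points: 27. Add the point at infinity: total = 28.

#E(F_23) = 28


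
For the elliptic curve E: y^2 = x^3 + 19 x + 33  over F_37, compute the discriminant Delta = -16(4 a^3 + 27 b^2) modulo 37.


4 a^3 + 27 b^2 = 4*19^3 + 27*33^2 = 27436 + 29403 = 56839
Delta = -16 * (56839) = -909424
Delta mod 37 = 36

Delta = 36 (mod 37)


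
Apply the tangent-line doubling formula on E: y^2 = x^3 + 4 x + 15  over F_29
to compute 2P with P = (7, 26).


Doubling: s = (3 x1^2 + a) / (2 y1)
s = (3*7^2 + 4) / (2*26) mod 29 = 28
x3 = s^2 - 2 x1 mod 29 = 28^2 - 2*7 = 16
y3 = s (x1 - x3) - y1 mod 29 = 28 * (7 - 16) - 26 = 12

2P = (16, 12)


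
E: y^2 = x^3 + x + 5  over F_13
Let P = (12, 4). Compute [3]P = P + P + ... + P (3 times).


k = 3 = 11_2 (binary, LSB first: 11)
Double-and-add from P = (12, 4):
  bit 0 = 1: acc = O + (12, 4) = (12, 4)
  bit 1 = 1: acc = (12, 4) + (12, 9) = O

3P = O


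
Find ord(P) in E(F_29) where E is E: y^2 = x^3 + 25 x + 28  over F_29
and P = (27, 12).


Compute successive multiples of P until we hit O:
  1P = (27, 12)
  2P = (17, 1)
  3P = (1, 5)
  4P = (0, 12)
  5P = (2, 17)
  6P = (7, 13)
  7P = (19, 5)
  8P = (25, 26)
  ... (continuing to 22P)
  22P = O

ord(P) = 22


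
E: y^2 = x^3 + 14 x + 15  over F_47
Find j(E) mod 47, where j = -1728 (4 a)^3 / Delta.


Delta = -16(4 a^3 + 27 b^2) mod 47 = 19
-1728 * (4 a)^3 = -1728 * (4*14)^3 mod 47 = 29
j = 29 * 19^(-1) mod 47 = 4

j = 4 (mod 47)


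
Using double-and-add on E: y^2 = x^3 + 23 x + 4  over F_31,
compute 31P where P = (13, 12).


k = 31 = 11111_2 (binary, LSB first: 11111)
Double-and-add from P = (13, 12):
  bit 0 = 1: acc = O + (13, 12) = (13, 12)
  bit 1 = 1: acc = (13, 12) + (21, 18) = (15, 2)
  bit 2 = 1: acc = (15, 2) + (28, 1) = (8, 7)
  bit 3 = 1: acc = (8, 7) + (11, 21) = (20, 30)
  bit 4 = 1: acc = (20, 30) + (16, 29) = (28, 30)

31P = (28, 30)


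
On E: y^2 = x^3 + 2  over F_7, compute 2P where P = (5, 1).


Doubling: s = (3 x1^2 + a) / (2 y1)
s = (3*5^2 + 0) / (2*1) mod 7 = 6
x3 = s^2 - 2 x1 mod 7 = 6^2 - 2*5 = 5
y3 = s (x1 - x3) - y1 mod 7 = 6 * (5 - 5) - 1 = 6

2P = (5, 6)


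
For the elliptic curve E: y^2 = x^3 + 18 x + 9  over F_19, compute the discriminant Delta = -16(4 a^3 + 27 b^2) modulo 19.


4 a^3 + 27 b^2 = 4*18^3 + 27*9^2 = 23328 + 2187 = 25515
Delta = -16 * (25515) = -408240
Delta mod 19 = 13

Delta = 13 (mod 19)


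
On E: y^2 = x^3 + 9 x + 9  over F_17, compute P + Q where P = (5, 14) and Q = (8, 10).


P != Q, so use the chord formula.
s = (y2 - y1) / (x2 - x1) = (13) / (3) mod 17 = 10
x3 = s^2 - x1 - x2 mod 17 = 10^2 - 5 - 8 = 2
y3 = s (x1 - x3) - y1 mod 17 = 10 * (5 - 2) - 14 = 16

P + Q = (2, 16)


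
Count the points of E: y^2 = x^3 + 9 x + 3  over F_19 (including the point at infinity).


For each x in F_19, count y with y^2 = x^3 + 9 x + 3 mod 19:
  x = 3: RHS = 0, y in [0]  -> 1 point(s)
  x = 6: RHS = 7, y in [8, 11]  -> 2 point(s)
  x = 8: RHS = 17, y in [6, 13]  -> 2 point(s)
  x = 14: RHS = 4, y in [2, 17]  -> 2 point(s)
  x = 15: RHS = 17, y in [6, 13]  -> 2 point(s)
  x = 16: RHS = 6, y in [5, 14]  -> 2 point(s)
Affine points: 11. Add the point at infinity: total = 12.

#E(F_19) = 12


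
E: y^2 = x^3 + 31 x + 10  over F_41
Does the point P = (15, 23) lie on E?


Check whether y^2 = x^3 + 31 x + 10 (mod 41) for (x, y) = (15, 23).
LHS: y^2 = 23^2 mod 41 = 37
RHS: x^3 + 31 x + 10 = 15^3 + 31*15 + 10 mod 41 = 37
LHS = RHS

Yes, on the curve


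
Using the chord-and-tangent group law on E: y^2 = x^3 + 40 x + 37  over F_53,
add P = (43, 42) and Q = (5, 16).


P != Q, so use the chord formula.
s = (y2 - y1) / (x2 - x1) = (27) / (15) mod 53 = 23
x3 = s^2 - x1 - x2 mod 53 = 23^2 - 43 - 5 = 4
y3 = s (x1 - x3) - y1 mod 53 = 23 * (43 - 4) - 42 = 7

P + Q = (4, 7)


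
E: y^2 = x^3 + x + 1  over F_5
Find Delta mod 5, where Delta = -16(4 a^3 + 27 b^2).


4 a^3 + 27 b^2 = 4*1^3 + 27*1^2 = 4 + 27 = 31
Delta = -16 * (31) = -496
Delta mod 5 = 4

Delta = 4 (mod 5)


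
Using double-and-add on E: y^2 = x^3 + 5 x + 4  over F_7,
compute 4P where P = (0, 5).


k = 4 = 100_2 (binary, LSB first: 001)
Double-and-add from P = (0, 5):
  bit 0 = 0: acc unchanged = O
  bit 1 = 0: acc unchanged = O
  bit 2 = 1: acc = O + (0, 2) = (0, 2)

4P = (0, 2)


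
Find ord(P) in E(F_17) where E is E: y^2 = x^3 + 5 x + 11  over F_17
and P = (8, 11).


Compute successive multiples of P until we hit O:
  1P = (8, 11)
  2P = (5, 12)
  3P = (6, 11)
  4P = (3, 6)
  5P = (7, 7)
  6P = (1, 0)
  7P = (7, 10)
  8P = (3, 11)
  ... (continuing to 12P)
  12P = O

ord(P) = 12


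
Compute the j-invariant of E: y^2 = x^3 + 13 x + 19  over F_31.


Delta = -16(4 a^3 + 27 b^2) mod 31 = 17
-1728 * (4 a)^3 = -1728 * (4*13)^3 mod 31 = 29
j = 29 * 17^(-1) mod 31 = 9

j = 9 (mod 31)


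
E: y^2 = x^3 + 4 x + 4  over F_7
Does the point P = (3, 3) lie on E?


Check whether y^2 = x^3 + 4 x + 4 (mod 7) for (x, y) = (3, 3).
LHS: y^2 = 3^2 mod 7 = 2
RHS: x^3 + 4 x + 4 = 3^3 + 4*3 + 4 mod 7 = 1
LHS != RHS

No, not on the curve


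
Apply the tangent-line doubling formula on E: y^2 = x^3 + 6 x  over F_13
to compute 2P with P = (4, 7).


Doubling: s = (3 x1^2 + a) / (2 y1)
s = (3*4^2 + 6) / (2*7) mod 13 = 2
x3 = s^2 - 2 x1 mod 13 = 2^2 - 2*4 = 9
y3 = s (x1 - x3) - y1 mod 13 = 2 * (4 - 9) - 7 = 9

2P = (9, 9)


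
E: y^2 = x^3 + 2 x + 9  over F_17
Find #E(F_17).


For each x in F_17, count y with y^2 = x^3 + 2 x + 9 mod 17:
  x = 0: RHS = 9, y in [3, 14]  -> 2 point(s)
  x = 2: RHS = 4, y in [2, 15]  -> 2 point(s)
  x = 3: RHS = 8, y in [5, 12]  -> 2 point(s)
  x = 4: RHS = 13, y in [8, 9]  -> 2 point(s)
  x = 5: RHS = 8, y in [5, 12]  -> 2 point(s)
  x = 6: RHS = 16, y in [4, 13]  -> 2 point(s)
  x = 7: RHS = 9, y in [3, 14]  -> 2 point(s)
  x = 9: RHS = 8, y in [5, 12]  -> 2 point(s)
  x = 10: RHS = 9, y in [3, 14]  -> 2 point(s)
  x = 11: RHS = 2, y in [6, 11]  -> 2 point(s)
Affine points: 20. Add the point at infinity: total = 21.

#E(F_17) = 21


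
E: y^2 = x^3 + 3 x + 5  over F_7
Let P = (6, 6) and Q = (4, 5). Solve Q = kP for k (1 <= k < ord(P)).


Enumerate multiples of P until we hit Q = (4, 5):
  1P = (6, 6)
  2P = (4, 2)
  3P = (1, 4)
  4P = (1, 3)
  5P = (4, 5)
Match found at i = 5.

k = 5


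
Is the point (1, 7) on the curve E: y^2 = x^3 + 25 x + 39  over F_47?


Check whether y^2 = x^3 + 25 x + 39 (mod 47) for (x, y) = (1, 7).
LHS: y^2 = 7^2 mod 47 = 2
RHS: x^3 + 25 x + 39 = 1^3 + 25*1 + 39 mod 47 = 18
LHS != RHS

No, not on the curve


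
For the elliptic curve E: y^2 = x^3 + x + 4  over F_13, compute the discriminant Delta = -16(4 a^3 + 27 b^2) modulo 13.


4 a^3 + 27 b^2 = 4*1^3 + 27*4^2 = 4 + 432 = 436
Delta = -16 * (436) = -6976
Delta mod 13 = 5

Delta = 5 (mod 13)


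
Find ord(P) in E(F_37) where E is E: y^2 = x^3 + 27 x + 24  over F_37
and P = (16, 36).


Compute successive multiples of P until we hit O:
  1P = (16, 36)
  2P = (12, 2)
  3P = (35, 6)
  4P = (34, 8)
  5P = (15, 20)
  6P = (3, 24)
  7P = (9, 16)
  8P = (33, 0)
  ... (continuing to 16P)
  16P = O

ord(P) = 16


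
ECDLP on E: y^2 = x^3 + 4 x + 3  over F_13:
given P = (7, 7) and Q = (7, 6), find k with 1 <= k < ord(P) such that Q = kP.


Enumerate multiples of P until we hit Q = (7, 6):
  1P = (7, 7)
  2P = (11, 0)
  3P = (7, 6)
Match found at i = 3.

k = 3


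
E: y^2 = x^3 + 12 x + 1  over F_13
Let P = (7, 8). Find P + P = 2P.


Doubling: s = (3 x1^2 + a) / (2 y1)
s = (3*7^2 + 12) / (2*8) mod 13 = 1
x3 = s^2 - 2 x1 mod 13 = 1^2 - 2*7 = 0
y3 = s (x1 - x3) - y1 mod 13 = 1 * (7 - 0) - 8 = 12

2P = (0, 12)


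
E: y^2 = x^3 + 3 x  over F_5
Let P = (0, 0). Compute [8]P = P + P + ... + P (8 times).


k = 8 = 1000_2 (binary, LSB first: 0001)
Double-and-add from P = (0, 0):
  bit 0 = 0: acc unchanged = O
  bit 1 = 0: acc unchanged = O
  bit 2 = 0: acc unchanged = O
  bit 3 = 1: acc = O + O = O

8P = O


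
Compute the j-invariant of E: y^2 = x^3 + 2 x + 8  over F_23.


Delta = -16(4 a^3 + 27 b^2) mod 23 = 15
-1728 * (4 a)^3 = -1728 * (4*2)^3 mod 23 = 5
j = 5 * 15^(-1) mod 23 = 8

j = 8 (mod 23)


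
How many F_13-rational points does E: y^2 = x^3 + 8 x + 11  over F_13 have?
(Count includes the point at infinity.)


For each x in F_13, count y with y^2 = x^3 + 8 x + 11 mod 13:
  x = 2: RHS = 9, y in [3, 10]  -> 2 point(s)
  x = 3: RHS = 10, y in [6, 7]  -> 2 point(s)
  x = 4: RHS = 3, y in [4, 9]  -> 2 point(s)
  x = 10: RHS = 12, y in [5, 8]  -> 2 point(s)
  x = 11: RHS = 0, y in [0]  -> 1 point(s)
Affine points: 9. Add the point at infinity: total = 10.

#E(F_13) = 10


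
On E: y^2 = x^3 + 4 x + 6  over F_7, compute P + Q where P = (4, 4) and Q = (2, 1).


P != Q, so use the chord formula.
s = (y2 - y1) / (x2 - x1) = (4) / (5) mod 7 = 5
x3 = s^2 - x1 - x2 mod 7 = 5^2 - 4 - 2 = 5
y3 = s (x1 - x3) - y1 mod 7 = 5 * (4 - 5) - 4 = 5

P + Q = (5, 5)


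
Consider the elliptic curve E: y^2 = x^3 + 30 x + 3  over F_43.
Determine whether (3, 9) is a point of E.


Check whether y^2 = x^3 + 30 x + 3 (mod 43) for (x, y) = (3, 9).
LHS: y^2 = 9^2 mod 43 = 38
RHS: x^3 + 30 x + 3 = 3^3 + 30*3 + 3 mod 43 = 34
LHS != RHS

No, not on the curve


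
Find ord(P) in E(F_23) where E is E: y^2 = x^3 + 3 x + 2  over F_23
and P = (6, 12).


Compute successive multiples of P until we hit O:
  1P = (6, 12)
  2P = (4, 3)
  3P = (16, 12)
  4P = (1, 11)
  5P = (5, 2)
  6P = (20, 9)
  7P = (15, 8)
  8P = (11, 3)
  ... (continuing to 28P)
  28P = O

ord(P) = 28


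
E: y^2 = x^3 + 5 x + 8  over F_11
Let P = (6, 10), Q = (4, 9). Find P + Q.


P != Q, so use the chord formula.
s = (y2 - y1) / (x2 - x1) = (10) / (9) mod 11 = 6
x3 = s^2 - x1 - x2 mod 11 = 6^2 - 6 - 4 = 4
y3 = s (x1 - x3) - y1 mod 11 = 6 * (6 - 4) - 10 = 2

P + Q = (4, 2)


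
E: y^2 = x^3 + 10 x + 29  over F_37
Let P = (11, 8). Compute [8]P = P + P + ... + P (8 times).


k = 8 = 1000_2 (binary, LSB first: 0001)
Double-and-add from P = (11, 8):
  bit 0 = 0: acc unchanged = O
  bit 1 = 0: acc unchanged = O
  bit 2 = 0: acc unchanged = O
  bit 3 = 1: acc = O + (19, 14) = (19, 14)

8P = (19, 14)


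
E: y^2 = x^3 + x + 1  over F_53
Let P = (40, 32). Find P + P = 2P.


Doubling: s = (3 x1^2 + a) / (2 y1)
s = (3*40^2 + 1) / (2*32) mod 53 = 51
x3 = s^2 - 2 x1 mod 53 = 51^2 - 2*40 = 30
y3 = s (x1 - x3) - y1 mod 53 = 51 * (40 - 30) - 32 = 1

2P = (30, 1)


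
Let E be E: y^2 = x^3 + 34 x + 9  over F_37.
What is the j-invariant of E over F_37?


Delta = -16(4 a^3 + 27 b^2) mod 37 = 36
-1728 * (4 a)^3 = -1728 * (4*34)^3 mod 37 = 10
j = 10 * 36^(-1) mod 37 = 27

j = 27 (mod 37)


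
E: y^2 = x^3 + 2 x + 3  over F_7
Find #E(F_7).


For each x in F_7, count y with y^2 = x^3 + 2 x + 3 mod 7:
  x = 2: RHS = 1, y in [1, 6]  -> 2 point(s)
  x = 3: RHS = 1, y in [1, 6]  -> 2 point(s)
  x = 6: RHS = 0, y in [0]  -> 1 point(s)
Affine points: 5. Add the point at infinity: total = 6.

#E(F_7) = 6


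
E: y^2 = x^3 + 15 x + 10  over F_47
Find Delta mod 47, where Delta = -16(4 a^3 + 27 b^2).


4 a^3 + 27 b^2 = 4*15^3 + 27*10^2 = 13500 + 2700 = 16200
Delta = -16 * (16200) = -259200
Delta mod 47 = 5

Delta = 5 (mod 47)


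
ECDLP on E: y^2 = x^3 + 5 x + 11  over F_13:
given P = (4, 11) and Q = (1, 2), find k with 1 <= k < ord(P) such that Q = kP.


Enumerate multiples of P until we hit Q = (1, 2):
  1P = (4, 11)
  2P = (1, 11)
  3P = (8, 2)
  4P = (2, 4)
  5P = (3, 12)
  6P = (7, 5)
  7P = (6, 6)
  8P = (6, 7)
  9P = (7, 8)
  10P = (3, 1)
  11P = (2, 9)
  12P = (8, 11)
  13P = (1, 2)
Match found at i = 13.

k = 13


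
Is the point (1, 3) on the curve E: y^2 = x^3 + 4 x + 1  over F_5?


Check whether y^2 = x^3 + 4 x + 1 (mod 5) for (x, y) = (1, 3).
LHS: y^2 = 3^2 mod 5 = 4
RHS: x^3 + 4 x + 1 = 1^3 + 4*1 + 1 mod 5 = 1
LHS != RHS

No, not on the curve


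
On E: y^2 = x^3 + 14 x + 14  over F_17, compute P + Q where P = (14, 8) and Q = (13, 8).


P != Q, so use the chord formula.
s = (y2 - y1) / (x2 - x1) = (0) / (16) mod 17 = 0
x3 = s^2 - x1 - x2 mod 17 = 0^2 - 14 - 13 = 7
y3 = s (x1 - x3) - y1 mod 17 = 0 * (14 - 7) - 8 = 9

P + Q = (7, 9)


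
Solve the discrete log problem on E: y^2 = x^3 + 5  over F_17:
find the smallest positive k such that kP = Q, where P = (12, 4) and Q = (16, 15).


Enumerate multiples of P until we hit Q = (16, 15):
  1P = (12, 4)
  2P = (2, 9)
  3P = (16, 15)
Match found at i = 3.

k = 3


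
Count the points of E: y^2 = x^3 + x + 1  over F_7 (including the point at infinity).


For each x in F_7, count y with y^2 = x^3 + 1 x + 1 mod 7:
  x = 0: RHS = 1, y in [1, 6]  -> 2 point(s)
  x = 2: RHS = 4, y in [2, 5]  -> 2 point(s)
Affine points: 4. Add the point at infinity: total = 5.

#E(F_7) = 5


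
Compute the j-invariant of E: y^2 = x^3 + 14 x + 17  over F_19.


Delta = -16(4 a^3 + 27 b^2) mod 19 = 2
-1728 * (4 a)^3 = -1728 * (4*14)^3 mod 19 = 18
j = 18 * 2^(-1) mod 19 = 9

j = 9 (mod 19)


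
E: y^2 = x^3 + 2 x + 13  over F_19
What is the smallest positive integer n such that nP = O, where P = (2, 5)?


Compute successive multiples of P until we hit O:
  1P = (2, 5)
  2P = (1, 4)
  3P = (17, 18)
  4P = (7, 16)
  5P = (8, 16)
  6P = (15, 6)
  7P = (11, 6)
  8P = (10, 11)
  ... (continuing to 24P)
  24P = O

ord(P) = 24


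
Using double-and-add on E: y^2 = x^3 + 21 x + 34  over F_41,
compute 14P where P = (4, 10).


k = 14 = 1110_2 (binary, LSB first: 0111)
Double-and-add from P = (4, 10):
  bit 0 = 0: acc unchanged = O
  bit 1 = 1: acc = O + (12, 28) = (12, 28)
  bit 2 = 1: acc = (12, 28) + (9, 38) = (22, 19)
  bit 3 = 1: acc = (22, 19) + (32, 31) = (36, 38)

14P = (36, 38)


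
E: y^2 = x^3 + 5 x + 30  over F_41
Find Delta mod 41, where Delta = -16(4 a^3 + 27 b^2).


4 a^3 + 27 b^2 = 4*5^3 + 27*30^2 = 500 + 24300 = 24800
Delta = -16 * (24800) = -396800
Delta mod 41 = 39

Delta = 39 (mod 41)


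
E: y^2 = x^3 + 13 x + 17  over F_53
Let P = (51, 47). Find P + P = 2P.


Doubling: s = (3 x1^2 + a) / (2 y1)
s = (3*51^2 + 13) / (2*47) mod 53 = 20
x3 = s^2 - 2 x1 mod 53 = 20^2 - 2*51 = 33
y3 = s (x1 - x3) - y1 mod 53 = 20 * (51 - 33) - 47 = 48

2P = (33, 48)


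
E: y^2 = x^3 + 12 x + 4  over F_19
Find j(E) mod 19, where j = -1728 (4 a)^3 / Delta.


Delta = -16(4 a^3 + 27 b^2) mod 19 = 11
-1728 * (4 a)^3 = -1728 * (4*12)^3 mod 19 = 12
j = 12 * 11^(-1) mod 19 = 8

j = 8 (mod 19)


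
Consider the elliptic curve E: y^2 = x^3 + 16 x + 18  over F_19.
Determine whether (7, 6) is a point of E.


Check whether y^2 = x^3 + 16 x + 18 (mod 19) for (x, y) = (7, 6).
LHS: y^2 = 6^2 mod 19 = 17
RHS: x^3 + 16 x + 18 = 7^3 + 16*7 + 18 mod 19 = 17
LHS = RHS

Yes, on the curve


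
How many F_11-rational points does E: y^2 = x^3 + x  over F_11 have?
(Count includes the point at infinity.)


For each x in F_11, count y with y^2 = x^3 + 1 x + 0 mod 11:
  x = 0: RHS = 0, y in [0]  -> 1 point(s)
  x = 5: RHS = 9, y in [3, 8]  -> 2 point(s)
  x = 7: RHS = 9, y in [3, 8]  -> 2 point(s)
  x = 8: RHS = 3, y in [5, 6]  -> 2 point(s)
  x = 9: RHS = 1, y in [1, 10]  -> 2 point(s)
  x = 10: RHS = 9, y in [3, 8]  -> 2 point(s)
Affine points: 11. Add the point at infinity: total = 12.

#E(F_11) = 12


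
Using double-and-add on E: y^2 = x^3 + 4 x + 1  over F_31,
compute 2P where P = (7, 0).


k = 2 = 10_2 (binary, LSB first: 01)
Double-and-add from P = (7, 0):
  bit 0 = 0: acc unchanged = O
  bit 1 = 1: acc = O + O = O

2P = O


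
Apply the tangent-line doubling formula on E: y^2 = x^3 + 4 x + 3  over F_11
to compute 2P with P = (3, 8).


Doubling: s = (3 x1^2 + a) / (2 y1)
s = (3*3^2 + 4) / (2*8) mod 11 = 4
x3 = s^2 - 2 x1 mod 11 = 4^2 - 2*3 = 10
y3 = s (x1 - x3) - y1 mod 11 = 4 * (3 - 10) - 8 = 8

2P = (10, 8)


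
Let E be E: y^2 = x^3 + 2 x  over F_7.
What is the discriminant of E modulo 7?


4 a^3 + 27 b^2 = 4*2^3 + 27*0^2 = 32 + 0 = 32
Delta = -16 * (32) = -512
Delta mod 7 = 6

Delta = 6 (mod 7)


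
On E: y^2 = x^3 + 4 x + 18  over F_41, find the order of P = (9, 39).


Compute successive multiples of P until we hit O:
  1P = (9, 39)
  2P = (0, 10)
  3P = (11, 32)
  4P = (23, 10)
  5P = (34, 4)
  6P = (18, 31)
  7P = (32, 27)
  8P = (5, 32)
  ... (continuing to 51P)
  51P = O

ord(P) = 51


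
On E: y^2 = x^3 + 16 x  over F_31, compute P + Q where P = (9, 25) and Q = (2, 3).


P != Q, so use the chord formula.
s = (y2 - y1) / (x2 - x1) = (9) / (24) mod 31 = 12
x3 = s^2 - x1 - x2 mod 31 = 12^2 - 9 - 2 = 9
y3 = s (x1 - x3) - y1 mod 31 = 12 * (9 - 9) - 25 = 6

P + Q = (9, 6)


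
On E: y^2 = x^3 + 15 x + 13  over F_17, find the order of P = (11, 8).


Compute successive multiples of P until we hit O:
  1P = (11, 8)
  2P = (11, 9)
  3P = O

ord(P) = 3


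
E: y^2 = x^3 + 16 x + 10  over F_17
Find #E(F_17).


For each x in F_17, count y with y^2 = x^3 + 16 x + 10 mod 17:
  x = 2: RHS = 16, y in [4, 13]  -> 2 point(s)
  x = 3: RHS = 0, y in [0]  -> 1 point(s)
  x = 4: RHS = 2, y in [6, 11]  -> 2 point(s)
  x = 6: RHS = 16, y in [4, 13]  -> 2 point(s)
  x = 8: RHS = 4, y in [2, 15]  -> 2 point(s)
  x = 9: RHS = 16, y in [4, 13]  -> 2 point(s)
  x = 11: RHS = 4, y in [2, 15]  -> 2 point(s)
  x = 12: RHS = 9, y in [3, 14]  -> 2 point(s)
  x = 13: RHS = 1, y in [1, 16]  -> 2 point(s)
  x = 15: RHS = 4, y in [2, 15]  -> 2 point(s)
Affine points: 19. Add the point at infinity: total = 20.

#E(F_17) = 20


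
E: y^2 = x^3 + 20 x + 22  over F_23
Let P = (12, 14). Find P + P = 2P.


Doubling: s = (3 x1^2 + a) / (2 y1)
s = (3*12^2 + 20) / (2*14) mod 23 = 3
x3 = s^2 - 2 x1 mod 23 = 3^2 - 2*12 = 8
y3 = s (x1 - x3) - y1 mod 23 = 3 * (12 - 8) - 14 = 21

2P = (8, 21)


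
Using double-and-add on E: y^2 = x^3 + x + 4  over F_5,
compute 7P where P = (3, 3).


k = 7 = 111_2 (binary, LSB first: 111)
Double-and-add from P = (3, 3):
  bit 0 = 1: acc = O + (3, 3) = (3, 3)
  bit 1 = 1: acc = (3, 3) + (3, 2) = O
  bit 2 = 1: acc = O + (3, 3) = (3, 3)

7P = (3, 3)


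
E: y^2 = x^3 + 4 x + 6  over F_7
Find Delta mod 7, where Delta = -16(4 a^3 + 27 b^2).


4 a^3 + 27 b^2 = 4*4^3 + 27*6^2 = 256 + 972 = 1228
Delta = -16 * (1228) = -19648
Delta mod 7 = 1

Delta = 1 (mod 7)


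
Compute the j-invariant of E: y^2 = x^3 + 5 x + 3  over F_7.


Delta = -16(4 a^3 + 27 b^2) mod 7 = 5
-1728 * (4 a)^3 = -1728 * (4*5)^3 mod 7 = 6
j = 6 * 5^(-1) mod 7 = 4

j = 4 (mod 7)


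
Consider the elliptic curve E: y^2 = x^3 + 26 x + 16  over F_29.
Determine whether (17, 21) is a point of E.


Check whether y^2 = x^3 + 26 x + 16 (mod 29) for (x, y) = (17, 21).
LHS: y^2 = 21^2 mod 29 = 6
RHS: x^3 + 26 x + 16 = 17^3 + 26*17 + 16 mod 29 = 6
LHS = RHS

Yes, on the curve


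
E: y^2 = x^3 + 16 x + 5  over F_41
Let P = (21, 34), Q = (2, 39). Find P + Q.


P != Q, so use the chord formula.
s = (y2 - y1) / (x2 - x1) = (5) / (22) mod 41 = 17
x3 = s^2 - x1 - x2 mod 41 = 17^2 - 21 - 2 = 20
y3 = s (x1 - x3) - y1 mod 41 = 17 * (21 - 20) - 34 = 24

P + Q = (20, 24)


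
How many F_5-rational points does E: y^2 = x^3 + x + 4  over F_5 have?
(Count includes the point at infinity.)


For each x in F_5, count y with y^2 = x^3 + 1 x + 4 mod 5:
  x = 0: RHS = 4, y in [2, 3]  -> 2 point(s)
  x = 1: RHS = 1, y in [1, 4]  -> 2 point(s)
  x = 2: RHS = 4, y in [2, 3]  -> 2 point(s)
  x = 3: RHS = 4, y in [2, 3]  -> 2 point(s)
Affine points: 8. Add the point at infinity: total = 9.

#E(F_5) = 9


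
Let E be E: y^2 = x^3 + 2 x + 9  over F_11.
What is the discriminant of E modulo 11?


4 a^3 + 27 b^2 = 4*2^3 + 27*9^2 = 32 + 2187 = 2219
Delta = -16 * (2219) = -35504
Delta mod 11 = 4

Delta = 4 (mod 11)


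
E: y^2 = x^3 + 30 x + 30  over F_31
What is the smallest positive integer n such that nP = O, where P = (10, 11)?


Compute successive multiples of P until we hit O:
  1P = (10, 11)
  2P = (19, 9)
  3P = (12, 17)
  4P = (18, 27)
  5P = (7, 26)
  6P = (8, 10)
  7P = (21, 30)
  8P = (14, 30)
  ... (continuing to 29P)
  29P = O

ord(P) = 29


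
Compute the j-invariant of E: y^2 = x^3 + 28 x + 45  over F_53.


Delta = -16(4 a^3 + 27 b^2) mod 53 = 14
-1728 * (4 a)^3 = -1728 * (4*28)^3 mod 53 = 31
j = 31 * 14^(-1) mod 53 = 6

j = 6 (mod 53)


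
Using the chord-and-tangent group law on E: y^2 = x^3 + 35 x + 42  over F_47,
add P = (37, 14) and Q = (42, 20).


P != Q, so use the chord formula.
s = (y2 - y1) / (x2 - x1) = (6) / (5) mod 47 = 20
x3 = s^2 - x1 - x2 mod 47 = 20^2 - 37 - 42 = 39
y3 = s (x1 - x3) - y1 mod 47 = 20 * (37 - 39) - 14 = 40

P + Q = (39, 40)


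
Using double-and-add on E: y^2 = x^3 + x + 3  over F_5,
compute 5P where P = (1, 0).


k = 5 = 101_2 (binary, LSB first: 101)
Double-and-add from P = (1, 0):
  bit 0 = 1: acc = O + (1, 0) = (1, 0)
  bit 1 = 0: acc unchanged = (1, 0)
  bit 2 = 1: acc = (1, 0) + O = (1, 0)

5P = (1, 0)


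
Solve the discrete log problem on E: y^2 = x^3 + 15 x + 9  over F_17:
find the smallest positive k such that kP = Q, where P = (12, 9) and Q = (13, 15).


Enumerate multiples of P until we hit Q = (13, 15):
  1P = (12, 9)
  2P = (1, 12)
  3P = (0, 14)
  4P = (6, 14)
  5P = (3, 9)
  6P = (2, 8)
  7P = (11, 3)
  8P = (13, 2)
  9P = (7, 7)
  10P = (7, 10)
  11P = (13, 15)
Match found at i = 11.

k = 11


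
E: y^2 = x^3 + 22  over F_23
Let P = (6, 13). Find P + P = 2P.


Doubling: s = (3 x1^2 + a) / (2 y1)
s = (3*6^2 + 0) / (2*13) mod 23 = 13
x3 = s^2 - 2 x1 mod 23 = 13^2 - 2*6 = 19
y3 = s (x1 - x3) - y1 mod 23 = 13 * (6 - 19) - 13 = 2

2P = (19, 2)


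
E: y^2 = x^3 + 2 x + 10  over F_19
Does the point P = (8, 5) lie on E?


Check whether y^2 = x^3 + 2 x + 10 (mod 19) for (x, y) = (8, 5).
LHS: y^2 = 5^2 mod 19 = 6
RHS: x^3 + 2 x + 10 = 8^3 + 2*8 + 10 mod 19 = 6
LHS = RHS

Yes, on the curve


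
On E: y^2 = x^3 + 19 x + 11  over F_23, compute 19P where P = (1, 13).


k = 19 = 10011_2 (binary, LSB first: 11001)
Double-and-add from P = (1, 13):
  bit 0 = 1: acc = O + (1, 13) = (1, 13)
  bit 1 = 1: acc = (1, 13) + (16, 15) = (19, 3)
  bit 2 = 0: acc unchanged = (19, 3)
  bit 3 = 0: acc unchanged = (19, 3)
  bit 4 = 1: acc = (19, 3) + (5, 1) = (7, 2)

19P = (7, 2)


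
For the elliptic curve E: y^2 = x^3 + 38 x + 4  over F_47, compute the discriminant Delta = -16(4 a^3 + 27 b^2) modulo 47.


4 a^3 + 27 b^2 = 4*38^3 + 27*4^2 = 219488 + 432 = 219920
Delta = -16 * (219920) = -3518720
Delta mod 47 = 29

Delta = 29 (mod 47)


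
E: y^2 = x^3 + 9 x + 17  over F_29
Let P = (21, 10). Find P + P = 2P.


Doubling: s = (3 x1^2 + a) / (2 y1)
s = (3*21^2 + 9) / (2*10) mod 29 = 26
x3 = s^2 - 2 x1 mod 29 = 26^2 - 2*21 = 25
y3 = s (x1 - x3) - y1 mod 29 = 26 * (21 - 25) - 10 = 2

2P = (25, 2)


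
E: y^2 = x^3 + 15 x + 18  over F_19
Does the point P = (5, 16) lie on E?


Check whether y^2 = x^3 + 15 x + 18 (mod 19) for (x, y) = (5, 16).
LHS: y^2 = 16^2 mod 19 = 9
RHS: x^3 + 15 x + 18 = 5^3 + 15*5 + 18 mod 19 = 9
LHS = RHS

Yes, on the curve


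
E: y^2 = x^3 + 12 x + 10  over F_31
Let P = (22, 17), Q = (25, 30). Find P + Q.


P != Q, so use the chord formula.
s = (y2 - y1) / (x2 - x1) = (13) / (3) mod 31 = 25
x3 = s^2 - x1 - x2 mod 31 = 25^2 - 22 - 25 = 20
y3 = s (x1 - x3) - y1 mod 31 = 25 * (22 - 20) - 17 = 2

P + Q = (20, 2)


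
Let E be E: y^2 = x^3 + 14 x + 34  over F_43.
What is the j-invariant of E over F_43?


Delta = -16(4 a^3 + 27 b^2) mod 43 = 6
-1728 * (4 a)^3 = -1728 * (4*14)^3 mod 43 = 11
j = 11 * 6^(-1) mod 43 = 9

j = 9 (mod 43)


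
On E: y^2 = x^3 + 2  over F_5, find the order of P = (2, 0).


Compute successive multiples of P until we hit O:
  1P = (2, 0)
  2P = O

ord(P) = 2


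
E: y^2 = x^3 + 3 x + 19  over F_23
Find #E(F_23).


For each x in F_23, count y with y^2 = x^3 + 3 x + 19 mod 23:
  x = 1: RHS = 0, y in [0]  -> 1 point(s)
  x = 3: RHS = 9, y in [3, 20]  -> 2 point(s)
  x = 4: RHS = 3, y in [7, 16]  -> 2 point(s)
  x = 6: RHS = 0, y in [0]  -> 1 point(s)
  x = 8: RHS = 3, y in [7, 16]  -> 2 point(s)
  x = 9: RHS = 16, y in [4, 19]  -> 2 point(s)
  x = 11: RHS = 3, y in [7, 16]  -> 2 point(s)
  x = 12: RHS = 12, y in [9, 14]  -> 2 point(s)
  x = 13: RHS = 1, y in [1, 22]  -> 2 point(s)
  x = 15: RHS = 12, y in [9, 14]  -> 2 point(s)
  x = 16: RHS = 0, y in [0]  -> 1 point(s)
  x = 19: RHS = 12, y in [9, 14]  -> 2 point(s)
  x = 20: RHS = 6, y in [11, 12]  -> 2 point(s)
Affine points: 23. Add the point at infinity: total = 24.

#E(F_23) = 24


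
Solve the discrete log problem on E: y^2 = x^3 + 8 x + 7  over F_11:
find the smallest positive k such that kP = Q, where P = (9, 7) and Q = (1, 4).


Enumerate multiples of P until we hit Q = (1, 4):
  1P = (9, 7)
  2P = (2, 3)
  3P = (1, 7)
  4P = (1, 4)
Match found at i = 4.

k = 4


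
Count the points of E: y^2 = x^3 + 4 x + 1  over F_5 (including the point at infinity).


For each x in F_5, count y with y^2 = x^3 + 4 x + 1 mod 5:
  x = 0: RHS = 1, y in [1, 4]  -> 2 point(s)
  x = 1: RHS = 1, y in [1, 4]  -> 2 point(s)
  x = 3: RHS = 0, y in [0]  -> 1 point(s)
  x = 4: RHS = 1, y in [1, 4]  -> 2 point(s)
Affine points: 7. Add the point at infinity: total = 8.

#E(F_5) = 8


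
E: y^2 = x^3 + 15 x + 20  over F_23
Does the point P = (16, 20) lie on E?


Check whether y^2 = x^3 + 15 x + 20 (mod 23) for (x, y) = (16, 20).
LHS: y^2 = 20^2 mod 23 = 9
RHS: x^3 + 15 x + 20 = 16^3 + 15*16 + 20 mod 23 = 9
LHS = RHS

Yes, on the curve


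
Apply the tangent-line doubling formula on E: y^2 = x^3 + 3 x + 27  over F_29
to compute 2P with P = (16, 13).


Doubling: s = (3 x1^2 + a) / (2 y1)
s = (3*16^2 + 3) / (2*13) mod 29 = 4
x3 = s^2 - 2 x1 mod 29 = 4^2 - 2*16 = 13
y3 = s (x1 - x3) - y1 mod 29 = 4 * (16 - 13) - 13 = 28

2P = (13, 28)


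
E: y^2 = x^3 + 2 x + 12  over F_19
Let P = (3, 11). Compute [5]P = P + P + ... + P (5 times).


k = 5 = 101_2 (binary, LSB first: 101)
Double-and-add from P = (3, 11):
  bit 0 = 1: acc = O + (3, 11) = (3, 11)
  bit 1 = 0: acc unchanged = (3, 11)
  bit 2 = 1: acc = (3, 11) + (3, 11) = (3, 8)

5P = (3, 8)


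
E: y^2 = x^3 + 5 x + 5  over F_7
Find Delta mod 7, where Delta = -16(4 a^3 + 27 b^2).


4 a^3 + 27 b^2 = 4*5^3 + 27*5^2 = 500 + 675 = 1175
Delta = -16 * (1175) = -18800
Delta mod 7 = 2

Delta = 2 (mod 7)


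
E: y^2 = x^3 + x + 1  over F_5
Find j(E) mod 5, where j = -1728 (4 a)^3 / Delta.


Delta = -16(4 a^3 + 27 b^2) mod 5 = 4
-1728 * (4 a)^3 = -1728 * (4*1)^3 mod 5 = 3
j = 3 * 4^(-1) mod 5 = 2

j = 2 (mod 5)


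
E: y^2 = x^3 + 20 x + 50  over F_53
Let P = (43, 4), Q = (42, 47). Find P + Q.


P != Q, so use the chord formula.
s = (y2 - y1) / (x2 - x1) = (43) / (52) mod 53 = 10
x3 = s^2 - x1 - x2 mod 53 = 10^2 - 43 - 42 = 15
y3 = s (x1 - x3) - y1 mod 53 = 10 * (43 - 15) - 4 = 11

P + Q = (15, 11)


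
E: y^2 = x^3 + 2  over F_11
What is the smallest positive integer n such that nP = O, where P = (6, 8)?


Compute successive multiples of P until we hit O:
  1P = (6, 8)
  2P = (4, 0)
  3P = (6, 3)
  4P = O

ord(P) = 4


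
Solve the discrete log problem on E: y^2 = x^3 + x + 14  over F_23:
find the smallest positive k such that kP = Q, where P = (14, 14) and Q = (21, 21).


Enumerate multiples of P until we hit Q = (21, 21):
  1P = (14, 14)
  2P = (1, 4)
  3P = (9, 4)
  4P = (4, 6)
  5P = (13, 19)
  6P = (21, 21)
Match found at i = 6.

k = 6


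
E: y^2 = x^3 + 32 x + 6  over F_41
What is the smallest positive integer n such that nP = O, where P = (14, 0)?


Compute successive multiples of P until we hit O:
  1P = (14, 0)
  2P = O

ord(P) = 2


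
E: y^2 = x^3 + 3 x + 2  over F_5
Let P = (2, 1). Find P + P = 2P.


Doubling: s = (3 x1^2 + a) / (2 y1)
s = (3*2^2 + 3) / (2*1) mod 5 = 0
x3 = s^2 - 2 x1 mod 5 = 0^2 - 2*2 = 1
y3 = s (x1 - x3) - y1 mod 5 = 0 * (2 - 1) - 1 = 4

2P = (1, 4)


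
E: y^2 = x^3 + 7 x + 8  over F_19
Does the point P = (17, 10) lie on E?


Check whether y^2 = x^3 + 7 x + 8 (mod 19) for (x, y) = (17, 10).
LHS: y^2 = 10^2 mod 19 = 5
RHS: x^3 + 7 x + 8 = 17^3 + 7*17 + 8 mod 19 = 5
LHS = RHS

Yes, on the curve


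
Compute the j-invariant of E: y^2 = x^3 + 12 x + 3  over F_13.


Delta = -16(4 a^3 + 27 b^2) mod 13 = 11
-1728 * (4 a)^3 = -1728 * (4*12)^3 mod 13 = 1
j = 1 * 11^(-1) mod 13 = 6

j = 6 (mod 13)


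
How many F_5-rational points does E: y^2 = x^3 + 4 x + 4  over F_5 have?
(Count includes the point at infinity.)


For each x in F_5, count y with y^2 = x^3 + 4 x + 4 mod 5:
  x = 0: RHS = 4, y in [2, 3]  -> 2 point(s)
  x = 1: RHS = 4, y in [2, 3]  -> 2 point(s)
  x = 2: RHS = 0, y in [0]  -> 1 point(s)
  x = 4: RHS = 4, y in [2, 3]  -> 2 point(s)
Affine points: 7. Add the point at infinity: total = 8.

#E(F_5) = 8


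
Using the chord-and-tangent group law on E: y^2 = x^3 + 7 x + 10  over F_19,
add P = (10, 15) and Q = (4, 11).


P != Q, so use the chord formula.
s = (y2 - y1) / (x2 - x1) = (15) / (13) mod 19 = 7
x3 = s^2 - x1 - x2 mod 19 = 7^2 - 10 - 4 = 16
y3 = s (x1 - x3) - y1 mod 19 = 7 * (10 - 16) - 15 = 0

P + Q = (16, 0)


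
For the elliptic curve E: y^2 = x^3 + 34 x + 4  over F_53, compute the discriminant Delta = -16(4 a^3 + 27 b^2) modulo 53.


4 a^3 + 27 b^2 = 4*34^3 + 27*4^2 = 157216 + 432 = 157648
Delta = -16 * (157648) = -2522368
Delta mod 53 = 8

Delta = 8 (mod 53)


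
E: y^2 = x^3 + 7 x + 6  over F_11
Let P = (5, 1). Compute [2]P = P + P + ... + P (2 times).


k = 2 = 10_2 (binary, LSB first: 01)
Double-and-add from P = (5, 1):
  bit 0 = 0: acc unchanged = O
  bit 1 = 1: acc = O + (10, 3) = (10, 3)

2P = (10, 3)


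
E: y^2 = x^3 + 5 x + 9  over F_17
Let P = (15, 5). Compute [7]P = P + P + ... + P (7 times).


k = 7 = 111_2 (binary, LSB first: 111)
Double-and-add from P = (15, 5):
  bit 0 = 1: acc = O + (15, 5) = (15, 5)
  bit 1 = 1: acc = (15, 5) + (4, 12) = (14, 16)
  bit 2 = 1: acc = (14, 16) + (7, 9) = (14, 1)

7P = (14, 1)


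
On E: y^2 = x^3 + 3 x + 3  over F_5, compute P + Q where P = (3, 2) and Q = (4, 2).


P != Q, so use the chord formula.
s = (y2 - y1) / (x2 - x1) = (0) / (1) mod 5 = 0
x3 = s^2 - x1 - x2 mod 5 = 0^2 - 3 - 4 = 3
y3 = s (x1 - x3) - y1 mod 5 = 0 * (3 - 3) - 2 = 3

P + Q = (3, 3)


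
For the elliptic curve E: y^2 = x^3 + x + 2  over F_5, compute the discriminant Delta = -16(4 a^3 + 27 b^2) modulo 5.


4 a^3 + 27 b^2 = 4*1^3 + 27*2^2 = 4 + 108 = 112
Delta = -16 * (112) = -1792
Delta mod 5 = 3

Delta = 3 (mod 5)


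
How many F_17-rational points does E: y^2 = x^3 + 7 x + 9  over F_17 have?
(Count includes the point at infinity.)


For each x in F_17, count y with y^2 = x^3 + 7 x + 9 mod 17:
  x = 0: RHS = 9, y in [3, 14]  -> 2 point(s)
  x = 1: RHS = 0, y in [0]  -> 1 point(s)
  x = 4: RHS = 16, y in [4, 13]  -> 2 point(s)
  x = 5: RHS = 16, y in [4, 13]  -> 2 point(s)
  x = 8: RHS = 16, y in [4, 13]  -> 2 point(s)
  x = 9: RHS = 2, y in [6, 11]  -> 2 point(s)
  x = 10: RHS = 8, y in [5, 12]  -> 2 point(s)
  x = 12: RHS = 2, y in [6, 11]  -> 2 point(s)
  x = 13: RHS = 2, y in [6, 11]  -> 2 point(s)
  x = 15: RHS = 4, y in [2, 15]  -> 2 point(s)
  x = 16: RHS = 1, y in [1, 16]  -> 2 point(s)
Affine points: 21. Add the point at infinity: total = 22.

#E(F_17) = 22


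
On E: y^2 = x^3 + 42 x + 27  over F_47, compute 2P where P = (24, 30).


Doubling: s = (3 x1^2 + a) / (2 y1)
s = (3*24^2 + 42) / (2*30) mod 47 = 6
x3 = s^2 - 2 x1 mod 47 = 6^2 - 2*24 = 35
y3 = s (x1 - x3) - y1 mod 47 = 6 * (24 - 35) - 30 = 45

2P = (35, 45)


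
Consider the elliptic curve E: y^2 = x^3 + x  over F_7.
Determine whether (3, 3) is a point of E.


Check whether y^2 = x^3 + 1 x + 0 (mod 7) for (x, y) = (3, 3).
LHS: y^2 = 3^2 mod 7 = 2
RHS: x^3 + 1 x + 0 = 3^3 + 1*3 + 0 mod 7 = 2
LHS = RHS

Yes, on the curve


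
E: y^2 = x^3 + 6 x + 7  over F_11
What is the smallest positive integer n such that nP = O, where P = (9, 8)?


Compute successive multiples of P until we hit O:
  1P = (9, 8)
  2P = (2, 4)
  3P = (1, 6)
  4P = (10, 0)
  5P = (1, 5)
  6P = (2, 7)
  7P = (9, 3)
  8P = O

ord(P) = 8


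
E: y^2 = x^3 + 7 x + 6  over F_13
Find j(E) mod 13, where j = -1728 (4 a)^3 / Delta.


Delta = -16(4 a^3 + 27 b^2) mod 13 = 1
-1728 * (4 a)^3 = -1728 * (4*7)^3 mod 13 = 8
j = 8 * 1^(-1) mod 13 = 8

j = 8 (mod 13)


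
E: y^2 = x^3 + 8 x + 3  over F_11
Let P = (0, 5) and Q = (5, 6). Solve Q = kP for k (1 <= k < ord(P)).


Enumerate multiples of P until we hit Q = (5, 6):
  1P = (0, 5)
  2P = (9, 1)
  3P = (6, 5)
  4P = (5, 6)
Match found at i = 4.

k = 4


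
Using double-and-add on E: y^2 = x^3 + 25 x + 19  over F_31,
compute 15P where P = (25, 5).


k = 15 = 1111_2 (binary, LSB first: 1111)
Double-and-add from P = (25, 5):
  bit 0 = 1: acc = O + (25, 5) = (25, 5)
  bit 1 = 1: acc = (25, 5) + (28, 14) = (18, 16)
  bit 2 = 1: acc = (18, 16) + (24, 20) = (17, 26)
  bit 3 = 1: acc = (17, 26) + (8, 24) = (16, 19)

15P = (16, 19)


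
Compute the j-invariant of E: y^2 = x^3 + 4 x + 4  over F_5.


Delta = -16(4 a^3 + 27 b^2) mod 5 = 2
-1728 * (4 a)^3 = -1728 * (4*4)^3 mod 5 = 2
j = 2 * 2^(-1) mod 5 = 1

j = 1 (mod 5)


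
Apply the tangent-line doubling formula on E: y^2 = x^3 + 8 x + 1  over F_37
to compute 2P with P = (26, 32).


Doubling: s = (3 x1^2 + a) / (2 y1)
s = (3*26^2 + 8) / (2*32) mod 37 = 11
x3 = s^2 - 2 x1 mod 37 = 11^2 - 2*26 = 32
y3 = s (x1 - x3) - y1 mod 37 = 11 * (26 - 32) - 32 = 13

2P = (32, 13)


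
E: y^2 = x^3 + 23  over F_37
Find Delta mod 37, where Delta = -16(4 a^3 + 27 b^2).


4 a^3 + 27 b^2 = 4*0^3 + 27*23^2 = 0 + 14283 = 14283
Delta = -16 * (14283) = -228528
Delta mod 37 = 21

Delta = 21 (mod 37)


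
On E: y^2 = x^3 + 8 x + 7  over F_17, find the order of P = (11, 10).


Compute successive multiples of P until we hit O:
  1P = (11, 10)
  2P = (13, 9)
  3P = (6, 13)
  4P = (16, 10)
  5P = (7, 7)
  6P = (7, 10)
  7P = (16, 7)
  8P = (6, 4)
  ... (continuing to 11P)
  11P = O

ord(P) = 11


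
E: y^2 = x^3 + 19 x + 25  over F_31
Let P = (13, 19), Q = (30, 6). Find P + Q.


P != Q, so use the chord formula.
s = (y2 - y1) / (x2 - x1) = (18) / (17) mod 31 = 12
x3 = s^2 - x1 - x2 mod 31 = 12^2 - 13 - 30 = 8
y3 = s (x1 - x3) - y1 mod 31 = 12 * (13 - 8) - 19 = 10

P + Q = (8, 10)


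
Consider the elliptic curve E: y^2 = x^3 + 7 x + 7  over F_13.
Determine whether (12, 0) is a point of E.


Check whether y^2 = x^3 + 7 x + 7 (mod 13) for (x, y) = (12, 0).
LHS: y^2 = 0^2 mod 13 = 0
RHS: x^3 + 7 x + 7 = 12^3 + 7*12 + 7 mod 13 = 12
LHS != RHS

No, not on the curve


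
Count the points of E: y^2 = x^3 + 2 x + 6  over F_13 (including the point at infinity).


For each x in F_13, count y with y^2 = x^3 + 2 x + 6 mod 13:
  x = 1: RHS = 9, y in [3, 10]  -> 2 point(s)
  x = 3: RHS = 0, y in [0]  -> 1 point(s)
  x = 4: RHS = 0, y in [0]  -> 1 point(s)
  x = 6: RHS = 0, y in [0]  -> 1 point(s)
  x = 7: RHS = 12, y in [5, 8]  -> 2 point(s)
  x = 8: RHS = 1, y in [1, 12]  -> 2 point(s)
  x = 9: RHS = 12, y in [5, 8]  -> 2 point(s)
  x = 10: RHS = 12, y in [5, 8]  -> 2 point(s)
  x = 12: RHS = 3, y in [4, 9]  -> 2 point(s)
Affine points: 15. Add the point at infinity: total = 16.

#E(F_13) = 16


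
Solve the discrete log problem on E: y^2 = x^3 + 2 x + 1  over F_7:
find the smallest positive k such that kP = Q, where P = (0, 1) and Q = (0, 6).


Enumerate multiples of P until we hit Q = (0, 6):
  1P = (0, 1)
  2P = (1, 5)
  3P = (1, 2)
  4P = (0, 6)
Match found at i = 4.

k = 4


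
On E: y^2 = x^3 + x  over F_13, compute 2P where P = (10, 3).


Doubling: s = (3 x1^2 + a) / (2 y1)
s = (3*10^2 + 1) / (2*3) mod 13 = 9
x3 = s^2 - 2 x1 mod 13 = 9^2 - 2*10 = 9
y3 = s (x1 - x3) - y1 mod 13 = 9 * (10 - 9) - 3 = 6

2P = (9, 6)


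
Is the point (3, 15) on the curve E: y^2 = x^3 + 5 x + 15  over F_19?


Check whether y^2 = x^3 + 5 x + 15 (mod 19) for (x, y) = (3, 15).
LHS: y^2 = 15^2 mod 19 = 16
RHS: x^3 + 5 x + 15 = 3^3 + 5*3 + 15 mod 19 = 0
LHS != RHS

No, not on the curve


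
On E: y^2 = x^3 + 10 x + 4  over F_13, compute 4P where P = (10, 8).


k = 4 = 100_2 (binary, LSB first: 001)
Double-and-add from P = (10, 8):
  bit 0 = 0: acc unchanged = O
  bit 1 = 0: acc unchanged = O
  bit 2 = 1: acc = O + (0, 11) = (0, 11)

4P = (0, 11)


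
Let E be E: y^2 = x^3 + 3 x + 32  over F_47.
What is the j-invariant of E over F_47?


Delta = -16(4 a^3 + 27 b^2) mod 47 = 7
-1728 * (4 a)^3 = -1728 * (4*3)^3 mod 47 = 20
j = 20 * 7^(-1) mod 47 = 23

j = 23 (mod 47)


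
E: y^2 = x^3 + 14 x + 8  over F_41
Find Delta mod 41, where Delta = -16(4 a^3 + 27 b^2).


4 a^3 + 27 b^2 = 4*14^3 + 27*8^2 = 10976 + 1728 = 12704
Delta = -16 * (12704) = -203264
Delta mod 41 = 14

Delta = 14 (mod 41)


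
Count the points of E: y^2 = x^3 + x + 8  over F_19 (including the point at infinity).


For each x in F_19, count y with y^2 = x^3 + 1 x + 8 mod 19:
  x = 3: RHS = 0, y in [0]  -> 1 point(s)
  x = 4: RHS = 0, y in [0]  -> 1 point(s)
  x = 5: RHS = 5, y in [9, 10]  -> 2 point(s)
  x = 7: RHS = 16, y in [4, 15]  -> 2 point(s)
  x = 9: RHS = 5, y in [9, 10]  -> 2 point(s)
  x = 10: RHS = 11, y in [7, 12]  -> 2 point(s)
  x = 11: RHS = 1, y in [1, 18]  -> 2 point(s)
  x = 12: RHS = 0, y in [0]  -> 1 point(s)
  x = 14: RHS = 11, y in [7, 12]  -> 2 point(s)
  x = 15: RHS = 16, y in [4, 15]  -> 2 point(s)
  x = 16: RHS = 16, y in [4, 15]  -> 2 point(s)
  x = 17: RHS = 17, y in [6, 13]  -> 2 point(s)
  x = 18: RHS = 6, y in [5, 14]  -> 2 point(s)
Affine points: 23. Add the point at infinity: total = 24.

#E(F_19) = 24


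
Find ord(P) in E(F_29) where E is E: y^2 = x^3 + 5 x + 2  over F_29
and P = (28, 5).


Compute successive multiples of P until we hit O:
  1P = (28, 5)
  2P = (27, 19)
  3P = (25, 11)
  4P = (9, 15)
  5P = (22, 1)
  6P = (2, 22)
  7P = (15, 1)
  8P = (6, 4)
  ... (continuing to 27P)
  27P = O

ord(P) = 27


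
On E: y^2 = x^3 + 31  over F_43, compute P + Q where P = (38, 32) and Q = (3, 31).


P != Q, so use the chord formula.
s = (y2 - y1) / (x2 - x1) = (42) / (8) mod 43 = 16
x3 = s^2 - x1 - x2 mod 43 = 16^2 - 38 - 3 = 0
y3 = s (x1 - x3) - y1 mod 43 = 16 * (38 - 0) - 32 = 17

P + Q = (0, 17)


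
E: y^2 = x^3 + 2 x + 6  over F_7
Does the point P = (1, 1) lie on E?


Check whether y^2 = x^3 + 2 x + 6 (mod 7) for (x, y) = (1, 1).
LHS: y^2 = 1^2 mod 7 = 1
RHS: x^3 + 2 x + 6 = 1^3 + 2*1 + 6 mod 7 = 2
LHS != RHS

No, not on the curve
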